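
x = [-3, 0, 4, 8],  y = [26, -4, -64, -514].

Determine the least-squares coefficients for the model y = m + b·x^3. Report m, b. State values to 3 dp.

Normal-equation sums: Σ1 = 4, Σx^3 = 549, Σx^3·x^3 = 266969.
Right-hand side: Σy = -556, Σx^3·y = -267966.
Normal equations: [[4, 549]; [549, 266969]]·[m, b]ᵀ = [-556, -267966]ᵀ.
Eliminating b: 266969·(row 1) − 549·(row 2) gives 766475·m = 266969·(-556) − 549·(-267966) = -1321430, so m = -264286/153295.
Then b = ((-267966) − 549·(-264286/153295))/266969 = -153324/153295.

m = -1.724, b = -1.000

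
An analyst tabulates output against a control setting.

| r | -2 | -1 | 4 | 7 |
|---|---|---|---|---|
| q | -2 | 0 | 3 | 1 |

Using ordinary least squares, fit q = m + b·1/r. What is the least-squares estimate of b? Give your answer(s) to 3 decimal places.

Forming AᵀA = [[4, -31/28]; [-31/28, 1045/784]] and Aᵀq = [2, 53/28]ᵀ gives AᵀA·[m, b]ᵀ = Aᵀq.
Determinant 4·(1045/784) − (-31/28)² = 3219/784.
m = (2·(1045/784) − (-31/28)·(53/28))/(3219/784) = 3733/3219; b = (4·(53/28) − (-31/28)·2)/(3219/784) = 7672/3219.

b = 2.383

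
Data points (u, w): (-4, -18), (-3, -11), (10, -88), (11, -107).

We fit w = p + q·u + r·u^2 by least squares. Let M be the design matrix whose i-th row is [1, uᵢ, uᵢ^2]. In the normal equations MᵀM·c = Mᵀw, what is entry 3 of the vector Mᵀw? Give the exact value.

Entry 3 ↔ basis u^2, so (Mᵀw)_{3} = Σᵢ (u^2)·wᵢ = (16)·(-18) + (9)·(-11) + (100)·(-88) + (121)·(-107) = -22134.

-22134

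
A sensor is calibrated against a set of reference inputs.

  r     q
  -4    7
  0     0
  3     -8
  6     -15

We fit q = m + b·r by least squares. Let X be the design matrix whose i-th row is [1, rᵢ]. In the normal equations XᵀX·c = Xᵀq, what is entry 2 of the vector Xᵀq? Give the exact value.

-142

Entry 2 ↔ basis r, so (Xᵀq)_{2} = Σᵢ (r)·qᵢ = (-4)·(7) + (0)·(0) + (3)·(-8) + (6)·(-15) = -142.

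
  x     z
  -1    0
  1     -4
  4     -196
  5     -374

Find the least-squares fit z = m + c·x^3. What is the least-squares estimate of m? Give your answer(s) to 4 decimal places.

m = -2.6332

Sums needed: Σ1 = 4, Σx^3 = 189, Σx^3·x^3 = 19723.
And Σz = -574, Σx^3·z = -59298.
MᵀM·[m, c]ᵀ = Mᵀz becomes [[4, 189]; [189, 19723]]·[m, c]ᵀ = [-574, -59298]ᵀ.
Determinant 4·19723 − 189² = 43171.
m = ((-574)·19723 − 189·(-59298))/43171 = -113680/43171; c = (4·(-59298) − 189·(-574))/43171 = -128706/43171.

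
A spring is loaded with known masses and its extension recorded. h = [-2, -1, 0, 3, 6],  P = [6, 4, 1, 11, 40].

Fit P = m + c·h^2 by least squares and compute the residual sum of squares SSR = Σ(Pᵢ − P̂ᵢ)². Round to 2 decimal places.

SSR = 2.06

Setting ∂/∂m … = 0 gives: 5·m + 50·c = 62;  50·m + 1394·c = 1567.
Eliminating c: 1394·(row 1) − 50·(row 2) gives 4470·m = 1394·62 − 50·1567 = 8078, so m = 4039/2235.
Then c = (1567 − 50·(4039/2235))/1394 = 947/894.
Residuals: -33/745, 1689/1490, -1804/2235, -1523/4470, 131/2235; SSR = 9199/4470.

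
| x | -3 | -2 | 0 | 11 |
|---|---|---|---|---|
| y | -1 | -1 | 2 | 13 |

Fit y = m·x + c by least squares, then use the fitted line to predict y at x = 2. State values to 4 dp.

ŷ = 3.7640

Sums needed: Σx·x = 134, Σx = 6, Σ1 = 4.
Right-hand side: Σx·y = 148, Σy = 13.
So AᵀA·[m, c]ᵀ = Aᵀy: [[134, 6]; [6, 4]]·[m, c]ᵀ = [148, 13]ᵀ.
Eliminating c: 4·(row 1) − 6·(row 2) gives 500·m = 4·148 − 6·13 = 514, so m = 257/250.
Then c = (13 − 6·(257/250))/4 = 427/250.
At x = 2: ŷ = (257/250)·(2) + (427/250)·(1) = 941/250.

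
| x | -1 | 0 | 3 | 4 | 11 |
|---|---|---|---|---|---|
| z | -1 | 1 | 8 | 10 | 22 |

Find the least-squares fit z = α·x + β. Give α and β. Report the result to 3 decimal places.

α = 1.917, β = 1.482

With design matrix M, MᵀM = [[147, 17]; [17, 5]] and Mᵀz = [307, 40]ᵀ.
Eliminating β: 5·(row 1) − 17·(row 2) gives 446·α = 5·307 − 17·40 = 855, so α = 855/446.
Then β = (40 − 17·(855/446))/5 = 661/446.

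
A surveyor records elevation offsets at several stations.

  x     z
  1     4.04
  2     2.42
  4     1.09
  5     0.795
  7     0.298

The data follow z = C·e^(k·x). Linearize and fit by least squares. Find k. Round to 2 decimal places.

k = -0.42

Taking logs, ln z = k·x + ln C, so regress ln z on x.
Over the data: Σx = 19.0000, Σ(x)² = 95.0000, Σln z = 0.9261, Σx·ln z = -6.1132.
Normal system: [[95.0000, 19.0000]; [19.0000, 5]]·[k, ln C]ᵀ = [-6.1132, 0.9261]ᵀ.
Solving (det = 114.0000): k = -0.42248, ln C = 1.79063.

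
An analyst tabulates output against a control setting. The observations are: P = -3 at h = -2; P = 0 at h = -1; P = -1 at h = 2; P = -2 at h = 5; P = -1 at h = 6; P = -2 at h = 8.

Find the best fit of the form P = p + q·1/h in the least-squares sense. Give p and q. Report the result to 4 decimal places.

p = -1.5319, q = -0.3760

With design matrix A, AᵀA = [[6, -61/120]; [-61/120, 22801/14400]] and AᵀP = [-9, 11/60]ᵀ.
Eliminating q: (22801/14400)·(row 1) − (-61/120)·(row 2) gives (26617/2880)·p = (22801/14400)·(-9) − (-61/120)·(11/60) = -203867/14400, so p = -203867/133085.
Then q = ((11/60) − (-61/120)·(-203867/133085))/(22801/14400) = -10008/26617.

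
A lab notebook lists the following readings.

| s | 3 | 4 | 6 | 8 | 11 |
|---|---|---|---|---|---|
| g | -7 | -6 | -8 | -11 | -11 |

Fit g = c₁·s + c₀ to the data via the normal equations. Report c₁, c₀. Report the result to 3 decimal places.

c₁ = -0.650, c₀ = -4.437

Sums needed: Σs·s = 246, Σs = 32, Σ1 = 5.
And Σs·g = -302, Σg = -43.
Eliminating c₀: 5·(row 1) − 32·(row 2) gives 206·c₁ = 5·(-302) − 32·(-43) = -134, so c₁ = -67/103.
Then c₀ = ((-43) − 32·(-67/103))/5 = -457/103.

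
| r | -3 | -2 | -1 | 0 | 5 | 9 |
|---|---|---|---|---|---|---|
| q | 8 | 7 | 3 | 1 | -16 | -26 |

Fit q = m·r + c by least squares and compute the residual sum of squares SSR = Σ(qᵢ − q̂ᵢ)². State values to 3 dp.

Forming AᵀA = [[120, 8]; [8, 6]] and Aᵀq = [-355, -23]ᵀ gives AᵀA·[m, c]ᵀ = Aᵀq.
Eliminating c: 6·(row 1) − 8·(row 2) gives 656·m = 6·(-355) − 8·(-23) = -1946, so m = -973/328.
Then c = ((-23) − 8·(-973/328))/6 = 5/41.
Residuals: -335/328, 155/164, -29/328, 36/41, -423/328, 189/328; SSR = 1545/328.

SSR = 4.710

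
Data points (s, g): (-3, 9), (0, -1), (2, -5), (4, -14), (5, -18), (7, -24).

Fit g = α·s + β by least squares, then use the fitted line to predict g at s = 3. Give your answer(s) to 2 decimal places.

From the data, Σs·s = 103, Σs = 15, Σ1 = 6.
Right-hand side: Σs·g = -351, Σg = -53.
AᵀA·[α, β]ᵀ = Aᵀg becomes [[103, 15]; [15, 6]]·[α, β]ᵀ = [-351, -53]ᵀ.
Determinant 103·6 − 15² = 393.
α = ((-351)·6 − 15·(-53))/393 = -437/131; β = (103·(-53) − 15·(-351))/393 = -194/393.
At s = 3: ĝ = (-437/131)·(3) + (-194/393)·(1) = -4127/393.

ĝ = -10.50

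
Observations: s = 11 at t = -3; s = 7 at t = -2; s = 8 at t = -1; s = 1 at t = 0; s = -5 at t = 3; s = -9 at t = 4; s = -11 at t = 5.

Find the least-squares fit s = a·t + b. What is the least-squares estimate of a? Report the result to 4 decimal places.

The normal system MᵀM·[a, b]ᵀ = Mᵀs is [[64, 6]; [6, 7]]·[a, b]ᵀ = [-161, 2]ᵀ.
Determinant 64·7 − 6² = 412.
a = ((-161)·7 − 6·2)/412 = -1139/412; b = (64·2 − 6·(-161))/412 = 547/206.

a = -2.7646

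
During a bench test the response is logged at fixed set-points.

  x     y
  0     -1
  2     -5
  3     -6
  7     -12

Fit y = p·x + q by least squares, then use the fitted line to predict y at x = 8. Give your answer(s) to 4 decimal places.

Sums needed: Σx·x = 62, Σx = 12, Σ1 = 4.
For Aᵀy: Σx·y = -112, Σy = -24.
Normal equations: [[62, 12]; [12, 4]]·[p, q]ᵀ = [-112, -24]ᵀ.
Δ = 62·4 − 12² = 104.
p = ((-112)·4 − 12·(-24))/104 = -20/13; q = (62·(-24) − 12·(-112))/104 = -18/13.
At x = 8: ŷ = (-20/13)·(8) + (-18/13)·(1) = -178/13.

ŷ = -13.6923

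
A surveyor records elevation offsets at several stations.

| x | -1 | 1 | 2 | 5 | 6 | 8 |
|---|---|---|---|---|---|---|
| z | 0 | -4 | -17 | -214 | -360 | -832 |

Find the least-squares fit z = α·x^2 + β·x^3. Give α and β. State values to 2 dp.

α = -1.11, β = -1.49

Compute the Gram sums: Σx^2·x^2 = 6035, Σx^2·x^3 = 43701, Σx^3·x^3 = 324491.
And Σx^2·z = -71630, Σx^3·z = -530634.
Δ = 6035·324491 − 43701² = 48525784.
α = ((-71630)·324491 − 43701·(-530634))/48525784 = -6756737/6065723; β = (6035·(-530634) − 43701·(-71630))/48525784 = -9009195/6065723.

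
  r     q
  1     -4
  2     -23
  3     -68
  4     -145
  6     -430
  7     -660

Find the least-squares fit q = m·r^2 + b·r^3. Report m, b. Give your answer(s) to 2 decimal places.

m = -3.05, b = -1.49

The normal system MᵀM·[m, b]ᵀ = Mᵀq is [[4051, 25883]; [25883, 169195]]·[m, b]ᵀ = [-50848, -330564]ᵀ.
Δ = 4051·169195 − 25883² = 15479256.
m = ((-50848)·169195 − 25883·(-330564))/15479256 = -908449/297678; b = (4051·(-330564) − 25883·(-50848))/15479256 = -442615/297678.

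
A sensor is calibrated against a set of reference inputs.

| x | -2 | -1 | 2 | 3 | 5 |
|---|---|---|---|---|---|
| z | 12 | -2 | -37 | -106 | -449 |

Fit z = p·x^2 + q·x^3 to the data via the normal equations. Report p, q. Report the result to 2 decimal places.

p = -2.97, q = -3.00

Sums needed: Σx^2·x^2 = 739, Σx^2·x^3 = 3367, Σx^3·x^3 = 16483.
Right-hand side: Σx^2·z = -12281, Σx^3·z = -59377.
Eliminating q: 16483·(row 1) − 3367·(row 2) gives 844248·p = 16483·(-12281) − 3367·(-59377) = -2505364, so p = -626341/211062.
Then q = ((-59377) − 3367·(-626341/211062))/16483 = -632369/211062.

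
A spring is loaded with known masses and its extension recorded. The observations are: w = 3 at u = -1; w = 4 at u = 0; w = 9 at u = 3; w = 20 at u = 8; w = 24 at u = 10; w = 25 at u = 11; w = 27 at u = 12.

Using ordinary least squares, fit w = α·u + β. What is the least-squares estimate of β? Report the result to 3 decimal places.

β = 4.231

With design matrix A, AᵀA = [[439, 43]; [43, 7]] and Aᵀw = [1023, 112]ᵀ.
Determinant 439·7 − 43² = 1224.
α = (1023·7 − 43·112)/1224 = 2345/1224; β = (439·112 − 43·1023)/1224 = 5179/1224.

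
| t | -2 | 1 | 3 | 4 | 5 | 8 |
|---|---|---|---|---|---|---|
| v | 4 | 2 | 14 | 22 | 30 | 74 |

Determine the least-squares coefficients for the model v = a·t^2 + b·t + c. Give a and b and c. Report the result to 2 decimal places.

a = 1.03, b = 0.82, c = 1.25

Sums needed: Σt^2·t^2 = 5075, Σt^2·t = 721, Σt^2 = 119, Σt·t = 119, Σt = 19, Σ1 = 6.
And Σt^2·v = 5982, Σt·v = 866, Σv = 146.
XᵀX·[a, b, c]ᵀ = Xᵀv becomes [[5075, 721, 119]; [721, 119, 19]; [119, 19, 6]]·[a, b, c]ᵀ = [5982, 866, 146]ᵀ.
Solving the 3×3 system (Gaussian elimination) gives a = 1454/1407, b = 164/201, c = 84/67.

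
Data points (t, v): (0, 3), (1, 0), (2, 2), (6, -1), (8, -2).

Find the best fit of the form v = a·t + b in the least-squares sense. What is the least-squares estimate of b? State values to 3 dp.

Setting ∂/∂a … = 0 gives: 105·a + 17·b = -18;  17·a + 5·b = 2.
det = 105·5 − 17² = 236.
a = ((-18)·5 − 17·2)/236 = -31/59; b = (105·2 − 17·(-18))/236 = 129/59.

b = 2.186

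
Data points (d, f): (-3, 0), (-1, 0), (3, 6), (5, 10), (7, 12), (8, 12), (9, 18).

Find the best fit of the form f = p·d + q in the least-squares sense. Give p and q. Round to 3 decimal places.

p = 1.413, q = 2.635

From the data, Σd·d = 238, Σd = 28, Σ1 = 7.
Moment sums: Σd·f = 410, Σf = 58.
Normal equations: [[238, 28]; [28, 7]]·[p, q]ᵀ = [410, 58]ᵀ.
Δ = 238·7 − 28² = 882.
p = (410·7 − 28·58)/882 = 89/63; q = (238·58 − 28·410)/882 = 166/63.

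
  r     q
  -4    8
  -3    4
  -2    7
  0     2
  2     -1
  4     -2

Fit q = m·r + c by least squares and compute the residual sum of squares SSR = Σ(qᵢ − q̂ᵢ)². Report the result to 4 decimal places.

With design matrix A, AᵀA = [[49, -3]; [-3, 6]] and Aᵀq = [-68, 18]ᵀ.
Determinant 49·6 − (-3)² = 285.
m = ((-68)·6 − (-3)·18)/285 = -118/95; c = (49·18 − (-3)·(-68))/285 = 226/95.
Residuals: 62/95, -40/19, 203/95, -36/95, -17/19, 56/95; SSR = 1018/95.

SSR = 10.7158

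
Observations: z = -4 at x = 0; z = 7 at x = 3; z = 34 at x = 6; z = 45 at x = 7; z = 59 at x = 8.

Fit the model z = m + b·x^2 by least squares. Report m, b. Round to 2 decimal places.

m = -2.65, b = 0.98

Normal-equation sums: Σ1 = 5, Σx^2 = 158, Σx^2·x^2 = 7874.
And Σz = 141, Σx^2·z = 7268.
MᵀM·[m, b]ᵀ = Mᵀz becomes [[5, 158]; [158, 7874]]·[m, b]ᵀ = [141, 7268]ᵀ.
Δ = 5·7874 − 158² = 14406.
m = (141·7874 − 158·7268)/14406 = -19055/7203; b = (5·7268 − 158·141)/14406 = 7031/7203.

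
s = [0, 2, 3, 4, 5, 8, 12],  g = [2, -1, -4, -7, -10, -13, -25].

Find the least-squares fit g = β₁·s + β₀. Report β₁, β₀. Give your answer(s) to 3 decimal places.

XᵀX·[β₁, β₀]ᵀ = Xᵀg reads: 262·β₁ + 34·β₀ = -496;  34·β₁ + 7·β₀ = -58.
(Σs·s = 262, Σs = 34, Σ1 = 7, Σs·g = -496, Σg = -58.)
Eliminating β₀: 7·(row 1) − 34·(row 2) gives 678·β₁ = 7·(-496) − 34·(-58) = -1500, so β₁ = -250/113.
Then β₀ = ((-58) − 34·(-250/113))/7 = 278/113.

β₁ = -2.212, β₀ = 2.460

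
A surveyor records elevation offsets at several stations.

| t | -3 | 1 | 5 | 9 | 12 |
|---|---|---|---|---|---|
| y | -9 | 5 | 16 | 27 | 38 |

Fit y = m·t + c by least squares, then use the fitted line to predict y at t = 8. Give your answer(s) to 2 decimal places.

With design matrix A, AᵀA = [[260, 24]; [24, 5]] and Aᵀy = [811, 77]ᵀ.
Eliminating c: 5·(row 1) − 24·(row 2) gives 724·m = 5·811 − 24·77 = 2207, so m = 2207/724.
Then c = (77 − 24·(2207/724))/5 = 139/181.
At t = 8: ŷ = (2207/724)·(8) + (139/181)·(1) = 4553/181.

ŷ = 25.15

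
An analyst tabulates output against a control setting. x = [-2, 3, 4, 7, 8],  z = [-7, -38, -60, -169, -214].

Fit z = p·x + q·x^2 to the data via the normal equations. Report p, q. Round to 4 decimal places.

p = -3.2069, q = -2.9633

MᵀM·[p, q]ᵀ = Mᵀz reads: 142·p + 938·q = -3235;  938·p + 6850·q = -23307.
Determinant 142·6850 − 938² = 92856.
p = ((-3235)·6850 − 938·(-23307))/92856 = -37223/11607; q = (142·(-23307) − 938·(-3235))/92856 = -68791/23214.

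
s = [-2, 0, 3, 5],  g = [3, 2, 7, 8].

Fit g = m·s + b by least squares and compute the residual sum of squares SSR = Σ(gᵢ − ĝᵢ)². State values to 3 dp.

Entries of MᵀM: Σs·s = 38, Σs = 6, Σ1 = 4.
Right-hand side: Σs·g = 55, Σg = 20.
MᵀM·[m, b]ᵀ = Mᵀg becomes [[38, 6]; [6, 4]]·[m, b]ᵀ = [55, 20]ᵀ.
Determinant 38·4 − 6² = 116.
m = (55·4 − 6·20)/116 = 25/29; b = (38·20 − 6·55)/116 = 215/58.
Residuals: 59/58, -99/58, 41/58, -1/58; SSR = 129/29.

SSR = 4.448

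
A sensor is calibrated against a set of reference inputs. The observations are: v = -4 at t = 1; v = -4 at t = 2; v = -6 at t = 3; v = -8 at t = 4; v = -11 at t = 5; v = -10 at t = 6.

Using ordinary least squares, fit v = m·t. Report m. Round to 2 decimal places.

m = -1.95

Normal-equation sums: Σt·t = 91.
And Σt·v = -177.
Hence m = -177 / 91 ≈ -1.94505.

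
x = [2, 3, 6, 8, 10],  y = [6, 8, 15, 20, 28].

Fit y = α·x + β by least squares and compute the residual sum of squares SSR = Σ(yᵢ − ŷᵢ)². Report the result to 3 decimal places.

Entries of MᵀM: Σx·x = 213, Σx = 29, Σ1 = 5.
Moment sums: Σx·y = 566, Σy = 77.
MᵀM·[α, β]ᵀ = Mᵀy becomes [[213, 29]; [29, 5]]·[α, β]ᵀ = [566, 77]ᵀ.
det = 213·5 − 29² = 224.
α = (566·5 − 29·77)/224 = 597/224; β = (213·77 − 29·566)/224 = -13/224.
Residuals: 163/224, 1/16, -209/224, -283/224, 45/32; SSR = 1115/224.

SSR = 4.978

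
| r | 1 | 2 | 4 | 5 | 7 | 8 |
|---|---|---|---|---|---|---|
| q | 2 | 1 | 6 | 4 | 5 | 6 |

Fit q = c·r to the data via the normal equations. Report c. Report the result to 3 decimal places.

c = 0.824

Sums needed: Σr·r = 159.
For Xᵀq: Σr·q = 131.
So XᵀX·[c]ᵀ = Xᵀq: [[159]]·[c]ᵀ = [131]ᵀ.
Hence c = 131 / 159 ≈ 0.823899.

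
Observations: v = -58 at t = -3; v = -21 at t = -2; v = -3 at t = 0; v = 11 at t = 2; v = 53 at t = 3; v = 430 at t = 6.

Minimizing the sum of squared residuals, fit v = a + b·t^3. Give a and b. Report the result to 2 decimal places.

Normal-equation sums: Σ1 = 6, Σt^3 = 216, Σt^3·t^3 = 48242.
Moment sums: Σv = 412, Σt^3·v = 96133.
Normal equations: [[6, 216]; [216, 48242]]·[a, b]ᵀ = [412, 96133]ᵀ.
det = 6·48242 − 216² = 242796.
a = (412·48242 − 216·96133)/242796 = -222256/60699; b = (6·96133 − 216·412)/242796 = 81301/40466.

a = -3.66, b = 2.01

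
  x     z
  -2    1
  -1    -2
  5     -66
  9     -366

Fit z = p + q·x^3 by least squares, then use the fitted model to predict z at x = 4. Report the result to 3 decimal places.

Sums needed: Σ1 = 4, Σx^3 = 845, Σx^3·x^3 = 547131.
Moment sums: Σz = -433, Σx^3·z = -275070.
Determinant 4·547131 − 845² = 1474499.
p = ((-433)·547131 − 845·(-275070))/1474499 = -344121/113423; q = (4·(-275070) − 845·(-433))/1474499 = -734395/1474499.
At x = 4: ẑ = (-344121/113423)·(1) + (-734395/1474499)·(64) = -51474853/1474499.

ẑ = -34.910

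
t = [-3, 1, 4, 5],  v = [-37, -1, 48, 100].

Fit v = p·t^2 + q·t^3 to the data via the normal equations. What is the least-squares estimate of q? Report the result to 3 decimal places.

q = 1.014

The normal system AᵀA·[p, q]ᵀ = Aᵀv is [[963, 3907]; [3907, 20451]]·[p, q]ᵀ = [2934, 16570]ᵀ.
Eliminating q: 20451·(row 1) − 3907·(row 2) gives 4429664·p = 20451·2934 − 3907·16570 = -4735756, so p = -1183939/1107416.
Then q = (16570 − 3907·(-1183939/1107416))/20451 = 1123443/1107416.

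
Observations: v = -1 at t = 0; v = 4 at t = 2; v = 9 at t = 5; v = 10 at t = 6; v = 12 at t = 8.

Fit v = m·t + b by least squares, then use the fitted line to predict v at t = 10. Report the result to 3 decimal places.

With design matrix X, XᵀX = [[129, 21]; [21, 5]] and Xᵀv = [209, 34]ᵀ.
Eliminating b: 5·(row 1) − 21·(row 2) gives 204·m = 5·209 − 21·34 = 331, so m = 331/204.
Then b = (34 − 21·(331/204))/5 = -1/68.
At t = 10: v̂ = (331/204)·(10) + (-1/68)·(1) = 3307/204.

v̂ = 16.211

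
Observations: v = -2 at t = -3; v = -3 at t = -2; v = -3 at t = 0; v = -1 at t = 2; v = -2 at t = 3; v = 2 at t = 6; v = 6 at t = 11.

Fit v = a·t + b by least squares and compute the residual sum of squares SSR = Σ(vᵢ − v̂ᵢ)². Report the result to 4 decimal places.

SSR = 9.4607

With design matrix A, AᵀA = [[183, 17]; [17, 7]] and Aᵀv = [82, -3]ᵀ.
det = 183·7 − 17² = 992.
a = (82·7 − 17·(-3))/992 = 625/992; b = (183·(-3) − 17·82)/992 = -1943/992.
Residuals: 917/496, 7/32, -1033/992, -299/992, -479/248, 177/992, 255/248; SSR = 9385/992.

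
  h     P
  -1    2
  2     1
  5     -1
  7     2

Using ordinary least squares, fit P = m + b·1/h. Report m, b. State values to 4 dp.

m = 0.9621, b = -0.9639

Compute the Gram sums: Σ1 = 4, Σ1/h = -11/70, Σ1/h·1/h = 6421/4900.
Right-hand side: ΣP = 4, Σ1/h·P = -99/70.
Δ = 4·(6421/4900) − (-11/70)² = 25563/4900.
m = (4·(6421/4900) − (-11/70)·(-99/70))/(25563/4900) = 24595/25563; b = (4·(-99/70) − (-11/70)·4)/(25563/4900) = -24640/25563.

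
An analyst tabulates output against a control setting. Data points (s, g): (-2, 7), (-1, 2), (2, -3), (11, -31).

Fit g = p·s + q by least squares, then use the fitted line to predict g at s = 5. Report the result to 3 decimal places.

XᵀX·[p, q]ᵀ = Xᵀg reads: 130·p + 10·q = -363;  10·p + 4·q = -25.
(Σs·s = 130, Σs = 10, Σ1 = 4, Σs·g = -363, Σg = -25.)
det = 130·4 − 10² = 420.
p = ((-363)·4 − 10·(-25))/420 = -601/210; q = (130·(-25) − 10·(-363))/420 = 19/21.
At s = 5: ĝ = (-601/210)·(5) + (19/21)·(1) = -563/42.

ĝ = -13.405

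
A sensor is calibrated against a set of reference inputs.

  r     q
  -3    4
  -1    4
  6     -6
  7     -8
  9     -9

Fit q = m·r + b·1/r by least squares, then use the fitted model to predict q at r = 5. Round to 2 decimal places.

q̂ = -5.54

Forming AᵀA = [[176, 5]; [5, 18601/15876]] and Aᵀq = [-189, -178/21]ᵀ gives AᵀA·[m, b]ᵀ = Aᵀq.
Eliminating b: (18601/15876)·(row 1) − 5·(row 2) gives (719219/3969)·m = (18601/15876)·(-189) − 5·(-178/21) = -15041/84, so m = -2842749/2876876.
Then b = ((-178/21) − 5·(-2842749/2876876))/(18601/15876) = -2170287/719219.
At r = 5: q̂ = (-2842749/2876876)·(5) + (-2170287/719219)·(1/5) = -4691169/846140.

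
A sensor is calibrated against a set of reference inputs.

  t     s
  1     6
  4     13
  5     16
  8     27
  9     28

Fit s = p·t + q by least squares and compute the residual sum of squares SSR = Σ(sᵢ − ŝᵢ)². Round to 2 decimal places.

The normal system MᵀM·[p, q]ᵀ = Mᵀs is [[187, 27]; [27, 5]]·[p, q]ᵀ = [606, 90]ᵀ.
Eliminating q: 5·(row 1) − 27·(row 2) gives 206·p = 5·606 − 27·90 = 600, so p = 300/103.
Then q = (90 − 27·(300/103))/5 = 234/103.
Residuals: 84/103, -95/103, -86/103, 147/103, -50/103; SSR = 462/103.

SSR = 4.49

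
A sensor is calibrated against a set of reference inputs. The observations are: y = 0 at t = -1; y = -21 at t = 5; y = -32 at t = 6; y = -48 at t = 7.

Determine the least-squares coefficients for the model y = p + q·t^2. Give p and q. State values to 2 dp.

p = 2.13, q = -0.99

Normal-equation sums: Σ1 = 4, Σt^2 = 111, Σt^2·t^2 = 4323.
Moment sums: Σy = -101, Σt^2·y = -4029.
Normal equations: [[4, 111]; [111, 4323]]·[p, q]ᵀ = [-101, -4029]ᵀ.
Δ = 4·4323 − 111² = 4971.
p = ((-101)·4323 − 111·(-4029))/4971 = 3532/1657; q = (4·(-4029) − 111·(-101))/4971 = -1635/1657.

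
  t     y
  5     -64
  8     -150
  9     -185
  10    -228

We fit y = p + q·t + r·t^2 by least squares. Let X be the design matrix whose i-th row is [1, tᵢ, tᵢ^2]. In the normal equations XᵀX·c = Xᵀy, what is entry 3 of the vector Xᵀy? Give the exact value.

-48985

Entry 3 ↔ basis t^2, so (Xᵀy)_{3} = Σᵢ (t^2)·yᵢ = (25)·(-64) + (64)·(-150) + (81)·(-185) + (100)·(-228) = -48985.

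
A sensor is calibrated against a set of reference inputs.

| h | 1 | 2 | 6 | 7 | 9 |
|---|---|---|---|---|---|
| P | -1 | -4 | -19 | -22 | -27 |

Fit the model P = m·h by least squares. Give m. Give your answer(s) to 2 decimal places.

m = -3.04

Normal-equation sums: Σh·h = 171.
And Σh·P = -520.
MᵀM·[m]ᵀ = MᵀP becomes [[171]]·[m]ᵀ = [-520]ᵀ.
m = (-520)/171 = -3.04094.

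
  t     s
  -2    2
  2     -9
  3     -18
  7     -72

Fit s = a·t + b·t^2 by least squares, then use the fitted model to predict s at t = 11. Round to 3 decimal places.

The normal equations are: 66·a + 370·b = -580;  370·a + 2514·b = -3718.
(Σt·t = 66, Σt·t^2 = 370, Σt^2·t^2 = 2514, Σt·s = -580, Σt^2·s = -3718.)
Δ = 66·2514 − 370² = 29024.
a = ((-580)·2514 − 370·(-3718))/29024 = -20615/7256; b = (66·(-3718) − 370·(-580))/29024 = -7697/7256.
At t = 11: ŝ = (-20615/7256)·(11) + (-7697/7256)·(121) = -579051/3628.

ŝ = -159.606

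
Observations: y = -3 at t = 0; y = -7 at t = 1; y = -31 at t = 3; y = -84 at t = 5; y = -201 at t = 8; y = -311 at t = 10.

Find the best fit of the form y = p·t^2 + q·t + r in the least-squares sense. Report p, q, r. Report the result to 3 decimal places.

Compute the Gram sums: Σt^2·t^2 = 14803, Σt^2·t = 1665, Σt^2 = 199, Σt·t = 199, Σt = 27, Σ1 = 6.
And Σt^2·y = -46350, Σt·y = -5238, Σy = -637.
Row-reducing yields p = -389701/130768, q = -132147/130768, r = -181729/65384.

p = -2.980, q = -1.011, r = -2.779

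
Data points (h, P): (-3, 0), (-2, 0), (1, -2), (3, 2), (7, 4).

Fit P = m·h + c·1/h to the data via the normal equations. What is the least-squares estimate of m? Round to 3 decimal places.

From the data, Σh·h = 72, Σh·1/h = 5, Σ1/h·1/h = 2633/1764.
Moment sums: Σh·P = 32, Σ1/h·P = -16/21.
Δ = 72·(2633/1764) − 5² = 4041/49.
m = (32·(2633/1764) − 5·(-16/21))/(4041/49) = 22744/36369; c = (72·(-16/21) − 5·32)/(4041/49) = -10528/4041.

m = 0.625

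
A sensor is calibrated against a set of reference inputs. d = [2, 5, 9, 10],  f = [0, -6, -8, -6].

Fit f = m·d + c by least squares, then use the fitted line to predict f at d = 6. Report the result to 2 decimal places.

With design matrix X, XᵀX = [[210, 26]; [26, 4]] and Xᵀf = [-162, -20]ᵀ.
Eliminating c: 4·(row 1) − 26·(row 2) gives 164·m = 4·(-162) − 26·(-20) = -128, so m = -32/41.
Then c = ((-20) − 26·(-32/41))/4 = 3/41.
At d = 6: f̂ = (-32/41)·(6) + (3/41)·(1) = -189/41.

f̂ = -4.61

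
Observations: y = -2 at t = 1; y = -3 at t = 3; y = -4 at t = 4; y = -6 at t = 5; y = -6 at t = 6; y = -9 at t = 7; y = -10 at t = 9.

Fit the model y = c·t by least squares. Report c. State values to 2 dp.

From the data, Σt·t = 217.
Right-hand side: Σt·y = -246.
So MᵀM·[c]ᵀ = Mᵀy: [[217]]·[c]ᵀ = [-246]ᵀ.
c = (-246)/217 = -1.13364.

c = -1.13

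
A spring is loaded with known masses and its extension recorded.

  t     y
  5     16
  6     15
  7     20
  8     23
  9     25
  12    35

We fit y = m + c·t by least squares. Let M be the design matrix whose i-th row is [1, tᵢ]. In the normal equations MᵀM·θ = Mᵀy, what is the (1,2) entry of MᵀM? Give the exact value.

Row 1 ↔ basis 1, column 2 ↔ basis t, so (MᵀM)_{1,2} = Σᵢ t = (1)·(5) + (1)·(6) + (1)·(7) + (1)·(8) + (1)·(9) + (1)·(12) = 47.

47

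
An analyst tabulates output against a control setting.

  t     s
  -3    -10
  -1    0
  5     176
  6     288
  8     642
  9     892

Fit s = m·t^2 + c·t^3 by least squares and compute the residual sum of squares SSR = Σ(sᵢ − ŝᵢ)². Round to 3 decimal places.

SSR = 3.719

Compute the Gram sums: Σt^2·t^2 = 12660, Σt^2·t^3 = 102474, Σt^3·t^3 = 856596.
Moment sums: Σt^2·s = 128018, Σt^3·s = 1063450.
Eliminating c: 856596·(row 1) − 102474·(row 2) gives 343584684·m = 856596·128018 − 102474·1063450 = 683731428, so m = 56977619/28632057.
Then c = (1063450 − 102474·(56977619/28632057))/856596 = 28730039/28632057.
Residuals: -7802696/9544019, -9415860/9544019, 7848894/9544019, -3616764/9544019, 8477670/9544019, -6530242/9544019; SSR = 35492548/9544019.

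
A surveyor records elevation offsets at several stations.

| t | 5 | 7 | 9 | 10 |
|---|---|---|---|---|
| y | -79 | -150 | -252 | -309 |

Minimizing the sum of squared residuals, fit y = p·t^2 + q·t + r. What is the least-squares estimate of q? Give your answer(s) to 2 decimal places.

The normal equations are: 19587·p + 2197·q + 255·r = -60637;  2197·p + 255·q + 31·r = -6803;  255·p + 31·q + 4·r = -790.
Solving the 3×3 system (Gaussian elimination) gives p = -2657/796, q = 3041/796, r = -5697/398.

q = 3.82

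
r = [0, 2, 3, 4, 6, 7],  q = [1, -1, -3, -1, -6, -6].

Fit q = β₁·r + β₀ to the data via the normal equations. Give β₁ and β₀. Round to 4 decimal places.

β₁ = -1.0300, β₀ = 1.1100

From the data, Σr·r = 114, Σr = 22, Σ1 = 6.
And Σr·q = -93, Σq = -16.
MᵀM·[β₁, β₀]ᵀ = Mᵀq becomes [[114, 22]; [22, 6]]·[β₁, β₀]ᵀ = [-93, -16]ᵀ.
Determinant 114·6 − 22² = 200.
β₁ = ((-93)·6 − 22·(-16))/200 = -103/100; β₀ = (114·(-16) − 22·(-93))/200 = 111/100.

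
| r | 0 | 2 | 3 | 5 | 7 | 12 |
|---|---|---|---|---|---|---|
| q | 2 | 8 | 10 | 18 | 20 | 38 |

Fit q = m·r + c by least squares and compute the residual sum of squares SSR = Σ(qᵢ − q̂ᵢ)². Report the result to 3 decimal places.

SSR = 9.277

Normal-equation sums: Σr·r = 231, Σr = 29, Σ1 = 6.
For Mᵀq: Σr·q = 732, Σq = 96.
Δ = 231·6 − 29² = 545.
m = (732·6 − 29·96)/545 = 1608/545; c = (231·96 − 29·732)/545 = 948/545.
Residuals: 142/545, 196/545, -322/545, 822/545, -1304/545, 466/545; SSR = 5056/545.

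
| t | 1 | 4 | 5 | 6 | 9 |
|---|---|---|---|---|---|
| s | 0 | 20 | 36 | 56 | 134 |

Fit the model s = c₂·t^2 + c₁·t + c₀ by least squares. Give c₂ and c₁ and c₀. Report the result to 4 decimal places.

The normal equations are: 8739·c₂ + 1135·c₁ + 159·c₀ = 14090;  1135·c₂ + 159·c₁ + 25·c₀ = 1802;  159·c₂ + 25·c₁ + 5·c₀ = 246.
(Σt^2·t^2 = 8739, Σt^2·t = 1135, Σt^2 = 159, Σt·t = 159, Σt = 25, Σ1 = 5, Σt^2·s = 14090, Σt·s = 1802, Σs = 246.)
Inverting the 3×3 Gram matrix, [c₂, c₁, c₀]ᵀ = [1368/707, -30358/12019, 512/1717]ᵀ.

c₂ = 1.9349, c₁ = -2.5258, c₀ = 0.2982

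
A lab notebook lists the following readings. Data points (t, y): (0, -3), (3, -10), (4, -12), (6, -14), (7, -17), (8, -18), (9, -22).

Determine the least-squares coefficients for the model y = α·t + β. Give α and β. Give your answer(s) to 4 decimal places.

α = -1.9447, β = -3.4351

Entries of XᵀX: Σt·t = 255, Σt = 37, Σ1 = 7.
Right-hand side: Σt·y = -623, Σy = -96.
Normal equations: [[255, 37]; [37, 7]]·[α, β]ᵀ = [-623, -96]ᵀ.
det = 255·7 − 37² = 416.
α = ((-623)·7 − 37·(-96))/416 = -809/416; β = (255·(-96) − 37·(-623))/416 = -1429/416.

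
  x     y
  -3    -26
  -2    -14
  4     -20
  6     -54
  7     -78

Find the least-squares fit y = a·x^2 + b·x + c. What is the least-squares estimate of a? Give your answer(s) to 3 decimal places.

a = -2.011

The normal system MᵀM·[a, b, c]ᵀ = Mᵀy is [[4050, 588, 114]; [588, 114, 12]; [114, 12, 5]]·[a, b, c]ᵀ = [-6376, -844, -192]ᵀ.
Row-reducing yields a = -20744/10317, b = 30146/10317, c = 1480/3439.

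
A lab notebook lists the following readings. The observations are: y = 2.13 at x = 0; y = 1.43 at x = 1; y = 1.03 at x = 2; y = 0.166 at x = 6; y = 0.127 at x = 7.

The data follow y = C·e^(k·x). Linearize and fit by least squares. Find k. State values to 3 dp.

k = -0.415

With ln yᵢ as the transformed response and xᵢ as the regressor:
XᵀX = [[90.0000, 16.0000]; [16.0000, 5]], rhs = [-24.8028, -2.7160]ᵀ  (here Σx = 16.0000, Σ(x)² = 90.0000, Σln y = -2.7160, Σx·ln y = -24.8028).
Slope k = (n·Σx·ln y − Σx·Σln y)/(n·Σ(x)² − (Σx)²) = (5·-24.8028 − 16.0000·-2.7160)/194.0000 = -0.41525; ln C = (Σln y − k·Σx)/n = 0.78560.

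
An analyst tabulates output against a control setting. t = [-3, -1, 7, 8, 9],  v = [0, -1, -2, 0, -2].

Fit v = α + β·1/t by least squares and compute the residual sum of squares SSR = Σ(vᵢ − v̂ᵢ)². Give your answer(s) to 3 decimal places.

With design matrix M, MᵀM = [[5, -481/504]; [-481/504, 294529/254016]] and Mᵀv = [-5, 31/63]ᵀ.
Δ = 5·(294529/254016) − (-481/504)² = 310321/63504.
α = ((-5)·(294529/254016) − (-481/504)·(31/63))/(310321/63504) = -1353357/1241284; β = (5·(31/63) − (-481/504)·(-5))/(310321/63504) = -146790/310321.
Residuals: 1157637/1241284, -475087/1241284, -1045331/1241284, 356688/310321, -1063971/1241284; SSR = 4693691/1241284.

SSR = 3.781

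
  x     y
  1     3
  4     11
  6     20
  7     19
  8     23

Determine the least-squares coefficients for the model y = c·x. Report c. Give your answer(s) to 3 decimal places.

The normal system MᵀM·[c]ᵀ = Mᵀy is [[166]]·[c]ᵀ = [484]ᵀ.
Hence c = 484 / 166 ≈ 2.91566.

c = 2.916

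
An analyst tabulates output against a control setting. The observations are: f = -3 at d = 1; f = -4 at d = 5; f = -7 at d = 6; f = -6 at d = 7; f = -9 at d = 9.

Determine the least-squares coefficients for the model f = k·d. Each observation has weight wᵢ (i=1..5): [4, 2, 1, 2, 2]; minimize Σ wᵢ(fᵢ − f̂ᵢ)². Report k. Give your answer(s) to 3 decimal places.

k = -0.971

Compute the Gram sums: Σwᵢ·d·d = 350.
And Σwᵢ·d·f = -340.
k = (-340)/350 = -0.971429.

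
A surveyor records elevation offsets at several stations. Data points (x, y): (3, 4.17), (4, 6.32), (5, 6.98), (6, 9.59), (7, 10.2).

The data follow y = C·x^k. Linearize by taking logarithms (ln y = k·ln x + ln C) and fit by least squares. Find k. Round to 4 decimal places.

k = 1.0591

Let Y = ln y. Fitting Y = k·ln x + ln C by least squares:
XᵀX = [[12.7160, 7.8320]; [7.8320, 5]], rhs = [15.8217, 9.7978]ᵀ  (here Σln x = 7.8320, Σ(ln x)² = 12.7160, Σln y = 9.7978, Σln x·ln y = 15.8217).
Solving (det = 2.2397): k = 1.05913, ln C = 0.30054.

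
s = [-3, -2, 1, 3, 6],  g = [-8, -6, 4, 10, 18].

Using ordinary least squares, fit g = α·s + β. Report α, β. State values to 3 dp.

α = 2.963, β = 0.637

Forming MᵀM = [[59, 5]; [5, 5]] and Mᵀg = [178, 18]ᵀ gives MᵀM·[α, β]ᵀ = Mᵀg.
Determinant 59·5 − 5² = 270.
α = (178·5 − 5·18)/270 = 80/27; β = (59·18 − 5·178)/270 = 86/135.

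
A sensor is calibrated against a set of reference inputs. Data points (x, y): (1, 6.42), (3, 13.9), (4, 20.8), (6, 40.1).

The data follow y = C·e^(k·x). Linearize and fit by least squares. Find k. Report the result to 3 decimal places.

With ln yᵢ as the transformed response and xᵢ as the regressor:
Σx = 14.0000, Σ(x)² = 62.0000, Σln y = 11.2176, Σx·ln y = 44.0432.
Equations: 62.0000·k + 14.0000·ln C = 44.0432;  14.0000·k + 4·ln C = 11.2176.
Δ = 62.0000·4 − (14.0000)² = 52.0000; k = (44.0432·4 − 14.0000·11.2176)/52.0000 = 0.36780, ln C = (62.0000·11.2176 − 14.0000·44.0432)/52.0000 = 1.51710.

k = 0.368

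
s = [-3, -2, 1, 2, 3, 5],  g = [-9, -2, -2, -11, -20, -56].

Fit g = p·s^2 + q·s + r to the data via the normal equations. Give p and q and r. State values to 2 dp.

p = -1.89, q = -2.02, r = 1.75

Sums needed: Σs^2·s^2 = 820, Σs^2·s = 126, Σs^2 = 52, Σs·s = 52, Σs = 6, Σ1 = 6.
For Aᵀg: Σs^2·g = -1715, Σs·g = -333, Σg = -100.
So AᵀA·[p, q, r]ᵀ = Aᵀg: [[820, 126, 52]; [126, 52, 6]; [52, 6, 6]]·[p, q, r]ᵀ = [-1715, -333, -100]ᵀ.
Solving the 3×3 system (Gaussian elimination) gives p = -16336/8635, q = -34917/17270, r = 30241/17270.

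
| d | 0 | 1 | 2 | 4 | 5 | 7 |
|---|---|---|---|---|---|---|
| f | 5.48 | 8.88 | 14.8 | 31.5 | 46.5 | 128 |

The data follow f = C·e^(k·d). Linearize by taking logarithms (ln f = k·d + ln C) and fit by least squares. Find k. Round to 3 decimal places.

Taking logs, ln f = k·d + ln C, so regress ln f on d.
AᵀA = [[95.0000, 19.0000]; [19.0000, 6]], rhs = [74.5345, 18.7210]ᵀ  (here Σd = 19.0000, Σ(d)² = 95.0000, Σln f = 18.7210, Σd·ln f = 74.5345).
Slope k = (n·Σd·ln f − Σd·Σln f)/(n·Σ(d)² − (Σd)²) = (6·74.5345 − 19.0000·18.7210)/209.0000 = 0.43784; ln C = (Σln f − k·Σd)/n = 1.73369.

k = 0.438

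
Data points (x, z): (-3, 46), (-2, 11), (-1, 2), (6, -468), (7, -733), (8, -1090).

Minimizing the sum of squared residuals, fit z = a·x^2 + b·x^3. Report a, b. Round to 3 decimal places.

With design matrix M, MᵀM = [[7891, 57075]; [57075, 427243]] and Mᵀz = [-122065, -911919]ᵀ.
Eliminating b: 427243·(row 1) − 57075·(row 2) gives 113818888·a = 427243·(-122065) − 57075·(-911919) = -103639870, so a = -51819935/56909444.
Then b = ((-911919) − 57075·(-51819935/56909444))/427243 = -114546477/56909444.

a = -0.911, b = -2.013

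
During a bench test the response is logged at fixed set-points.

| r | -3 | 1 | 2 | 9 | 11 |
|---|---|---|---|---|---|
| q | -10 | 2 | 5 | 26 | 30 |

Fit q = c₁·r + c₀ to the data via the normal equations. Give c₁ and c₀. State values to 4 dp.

Forming XᵀX = [[216, 20]; [20, 5]] and Xᵀq = [606, 53]ᵀ gives XᵀX·[c₁, c₀]ᵀ = Xᵀq.
Eliminating c₀: 5·(row 1) − 20·(row 2) gives 680·c₁ = 5·606 − 20·53 = 1970, so c₁ = 197/68.
Then c₀ = (53 − 20·(197/68))/5 = -84/85.

c₁ = 2.8971, c₀ = -0.9882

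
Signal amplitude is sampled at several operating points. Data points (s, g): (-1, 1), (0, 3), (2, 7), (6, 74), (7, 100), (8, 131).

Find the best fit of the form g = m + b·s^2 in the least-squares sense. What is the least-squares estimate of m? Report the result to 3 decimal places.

Sums needed: Σ1 = 6, Σs^2 = 154, Σs^2·s^2 = 7810.
Moment sums: Σg = 316, Σs^2·g = 15977.
MᵀM·[m, b]ᵀ = Mᵀg becomes [[6, 154]; [154, 7810]]·[m, b]ᵀ = [316, 15977]ᵀ.
det = 6·7810 − 154² = 23144.
m = (316·7810 − 154·15977)/23144 = 341/1052; b = (6·15977 − 154·316)/23144 = 23599/11572.

m = 0.324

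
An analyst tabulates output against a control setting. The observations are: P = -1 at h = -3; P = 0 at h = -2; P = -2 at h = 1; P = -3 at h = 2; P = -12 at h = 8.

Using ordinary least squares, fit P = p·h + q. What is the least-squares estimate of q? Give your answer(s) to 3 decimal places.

q = -2.326

Normal-equation sums: Σh·h = 82, Σh = 6, Σ1 = 5.
And Σh·P = -101, ΣP = -18.
MᵀM·[p, q]ᵀ = MᵀP becomes [[82, 6]; [6, 5]]·[p, q]ᵀ = [-101, -18]ᵀ.
det = 82·5 − 6² = 374.
p = ((-101)·5 − 6·(-18))/374 = -397/374; q = (82·(-18) − 6·(-101))/374 = -435/187.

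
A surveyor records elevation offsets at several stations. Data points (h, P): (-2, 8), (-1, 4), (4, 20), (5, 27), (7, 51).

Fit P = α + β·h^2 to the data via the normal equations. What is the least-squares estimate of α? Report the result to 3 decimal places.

XᵀX·[α, β]ᵀ = XᵀP reads: 5·α + 95·β = 110;  95·α + 3299·β = 3530.
Eliminating β: 3299·(row 1) − 95·(row 2) gives 7470·α = 3299·110 − 95·3530 = 27540, so α = 306/83.
Then β = (3530 − 95·(306/83))/3299 = 80/83.

α = 3.687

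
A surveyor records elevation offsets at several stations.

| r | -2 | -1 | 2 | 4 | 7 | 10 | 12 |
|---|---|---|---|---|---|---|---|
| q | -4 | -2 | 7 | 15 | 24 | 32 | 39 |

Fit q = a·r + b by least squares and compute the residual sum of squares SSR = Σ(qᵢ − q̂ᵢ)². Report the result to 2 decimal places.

SSR = 3.09

Compute the Gram sums: Σr·r = 318, Σr = 32, Σ1 = 7.
And Σr·q = 1040, Σq = 111.
So XᵀX·[a, b]ᵀ = Xᵀq: [[318, 32]; [32, 7]]·[a, b]ᵀ = [1040, 111]ᵀ.
Determinant 318·7 − 32² = 1202.
a = (1040·7 − 32·111)/1202 = 1864/601; b = (318·111 − 32·1040)/1202 = 1009/601.
Residuals: 315/601, -347/601, -530/601, 550/601, 367/601, -417/601, 62/601; SSR = 1856/601.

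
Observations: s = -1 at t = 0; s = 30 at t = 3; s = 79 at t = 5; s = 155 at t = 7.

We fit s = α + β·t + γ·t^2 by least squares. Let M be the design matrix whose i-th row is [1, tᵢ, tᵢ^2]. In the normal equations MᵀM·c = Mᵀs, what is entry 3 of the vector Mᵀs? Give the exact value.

9840

Entry 3 ↔ basis t^2, so (Mᵀs)_{3} = Σᵢ (t^2)·sᵢ = (0)·(-1) + (9)·(30) + (25)·(79) + (49)·(155) = 9840.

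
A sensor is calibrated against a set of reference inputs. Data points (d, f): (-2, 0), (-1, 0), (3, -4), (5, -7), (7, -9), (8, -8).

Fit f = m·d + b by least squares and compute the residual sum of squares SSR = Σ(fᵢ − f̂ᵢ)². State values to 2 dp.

SSR = 3.08

Normal-equation sums: Σd·d = 152, Σd = 20, Σ1 = 6.
And Σd·f = -174, Σf = -28.
AᵀA·[m, b]ᵀ = Aᵀf becomes [[152, 20]; [20, 6]]·[m, b]ᵀ = [-174, -28]ᵀ.
Eliminating b: 6·(row 1) − 20·(row 2) gives 512·m = 6·(-174) − 20·(-28) = -484, so m = -121/128.
Then b = ((-28) − 20·(-121/128))/6 = -97/64.
Residuals: -3/8, 73/128, 45/128, -97/128, -111/128, 69/64; SSR = 197/64.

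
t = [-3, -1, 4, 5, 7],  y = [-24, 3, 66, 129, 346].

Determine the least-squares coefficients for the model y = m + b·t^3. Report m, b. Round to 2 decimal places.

Sums needed: Σ1 = 5, Σt^3 = 504, Σt^3·t^3 = 138100.
For Xᵀy: Σy = 520, Σt^3·y = 139672.
Normal equations: [[5, 504]; [504, 138100]]·[m, b]ᵀ = [520, 139672]ᵀ.
Δ = 5·138100 − 504² = 436484.
m = (520·138100 − 504·139672)/436484 = 354328/109121; b = (5·139672 − 504·520)/436484 = 109070/109121.

m = 3.25, b = 1.00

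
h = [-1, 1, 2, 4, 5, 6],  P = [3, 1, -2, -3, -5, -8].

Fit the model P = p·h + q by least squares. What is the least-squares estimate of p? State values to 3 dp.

p = -1.474

Compute the Gram sums: Σh·h = 83, Σh = 17, Σ1 = 6.
Right-hand side: Σh·P = -91, ΣP = -14.
XᵀX·[p, q]ᵀ = XᵀP becomes [[83, 17]; [17, 6]]·[p, q]ᵀ = [-91, -14]ᵀ.
det = 83·6 − 17² = 209.
p = ((-91)·6 − 17·(-14))/209 = -28/19; q = (83·(-14) − 17·(-91))/209 = 35/19.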